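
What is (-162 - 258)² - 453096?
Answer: -276696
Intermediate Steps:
(-162 - 258)² - 453096 = (-420)² - 453096 = 176400 - 453096 = -276696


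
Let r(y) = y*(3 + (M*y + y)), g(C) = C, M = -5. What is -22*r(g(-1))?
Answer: 154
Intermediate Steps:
r(y) = y*(3 - 4*y) (r(y) = y*(3 + (-5*y + y)) = y*(3 - 4*y))
-22*r(g(-1)) = -(-22)*(3 - 4*(-1)) = -(-22)*(3 + 4) = -(-22)*7 = -22*(-7) = 154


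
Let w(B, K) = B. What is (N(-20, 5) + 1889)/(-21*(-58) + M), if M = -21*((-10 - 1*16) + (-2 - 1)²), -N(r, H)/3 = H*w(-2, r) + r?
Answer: 1979/1575 ≈ 1.2565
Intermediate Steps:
N(r, H) = -3*r + 6*H (N(r, H) = -3*(H*(-2) + r) = -3*(-2*H + r) = -3*(r - 2*H) = -3*r + 6*H)
M = 357 (M = -21*((-10 - 16) + (-3)²) = -21*(-26 + 9) = -21*(-17) = 357)
(N(-20, 5) + 1889)/(-21*(-58) + M) = ((-3*(-20) + 6*5) + 1889)/(-21*(-58) + 357) = ((60 + 30) + 1889)/(1218 + 357) = (90 + 1889)/1575 = 1979*(1/1575) = 1979/1575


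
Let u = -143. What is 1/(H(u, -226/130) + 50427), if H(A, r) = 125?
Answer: 1/50552 ≈ 1.9782e-5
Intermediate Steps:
1/(H(u, -226/130) + 50427) = 1/(125 + 50427) = 1/50552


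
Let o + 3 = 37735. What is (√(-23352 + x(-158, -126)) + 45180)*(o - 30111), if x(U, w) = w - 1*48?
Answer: 344316780 + 22863*I*√2614 ≈ 3.4432e+8 + 1.1689e+6*I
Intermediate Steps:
x(U, w) = -48 + w (x(U, w) = w - 48 = -48 + w)
o = 37732 (o = -3 + 37735 = 37732)
(√(-23352 + x(-158, -126)) + 45180)*(o - 30111) = (√(-23352 + (-48 - 126)) + 45180)*(37732 - 30111) = (√(-23352 - 174) + 45180)*7621 = (√(-23526) + 45180)*7621 = (3*I*√2614 + 45180)*7621 = (45180 + 3*I*√2614)*7621 = 344316780 + 22863*I*√2614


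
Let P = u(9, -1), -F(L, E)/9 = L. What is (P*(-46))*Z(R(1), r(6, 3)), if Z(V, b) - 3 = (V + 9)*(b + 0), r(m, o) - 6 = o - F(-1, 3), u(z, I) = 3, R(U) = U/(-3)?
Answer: -414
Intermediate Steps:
R(U) = -U/3 (R(U) = U*(-1/3) = -U/3)
F(L, E) = -9*L
r(m, o) = -3 + o (r(m, o) = 6 + (o - (-9)*(-1)) = 6 + (o - 1*9) = 6 + (o - 9) = 6 + (-9 + o) = -3 + o)
Z(V, b) = 3 + b*(9 + V) (Z(V, b) = 3 + (V + 9)*(b + 0) = 3 + (9 + V)*b = 3 + b*(9 + V))
P = 3
(P*(-46))*Z(R(1), r(6, 3)) = (3*(-46))*(3 + 9*(-3 + 3) + (-1/3*1)*(-3 + 3)) = -138*(3 + 9*0 - 1/3*0) = -138*(3 + 0 + 0) = -138*3 = -414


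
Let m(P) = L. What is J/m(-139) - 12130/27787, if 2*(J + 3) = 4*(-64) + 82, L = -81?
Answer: 168700/250083 ≈ 0.67458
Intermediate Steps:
m(P) = -81
J = -90 (J = -3 + (4*(-64) + 82)/2 = -3 + (-256 + 82)/2 = -3 + (½)*(-174) = -3 - 87 = -90)
J/m(-139) - 12130/27787 = -90/(-81) - 12130/27787 = -90*(-1/81) - 12130*1/27787 = 10/9 - 12130/27787 = 168700/250083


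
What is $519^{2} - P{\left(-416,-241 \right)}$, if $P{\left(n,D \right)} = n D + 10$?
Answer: $169095$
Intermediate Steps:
$P{\left(n,D \right)} = 10 + D n$ ($P{\left(n,D \right)} = D n + 10 = 10 + D n$)
$519^{2} - P{\left(-416,-241 \right)} = 519^{2} - \left(10 - -100256\right) = 269361 - \left(10 + 100256\right) = 269361 - 100266 = 169095$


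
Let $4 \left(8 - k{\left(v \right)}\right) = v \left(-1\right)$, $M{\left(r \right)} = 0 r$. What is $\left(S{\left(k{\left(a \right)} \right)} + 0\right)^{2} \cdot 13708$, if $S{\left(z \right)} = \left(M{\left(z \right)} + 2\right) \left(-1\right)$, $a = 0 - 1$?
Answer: $54832$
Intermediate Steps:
$M{\left(r \right)} = 0$
$a = -1$ ($a = 0 - 1 = -1$)
$k{\left(v \right)} = 8 + \frac{v}{4}$ ($k{\left(v \right)} = 8 - \frac{v \left(-1\right)}{4} = 8 - \frac{\left(-1\right) v}{4} = 8 + \frac{v}{4}$)
$S{\left(z \right)} = -2$ ($S{\left(z \right)} = \left(0 + 2\right) \left(-1\right) = 2 \left(-1\right) = -2$)
$\left(S{\left(k{\left(a \right)} \right)} + 0\right)^{2} \cdot 13708 = \left(-2 + 0\right)^{2} \cdot 13708 = \left(-2\right)^{2} \cdot 13708 = 4 \cdot 13708 = 54832$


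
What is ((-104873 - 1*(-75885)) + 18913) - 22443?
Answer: -32518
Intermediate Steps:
((-104873 - 1*(-75885)) + 18913) - 22443 = ((-104873 + 75885) + 18913) - 22443 = (-28988 + 18913) - 22443 = -10075 - 22443 = -32518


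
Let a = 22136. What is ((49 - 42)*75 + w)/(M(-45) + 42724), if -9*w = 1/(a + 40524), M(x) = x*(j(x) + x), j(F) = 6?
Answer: 296068499/25083487260 ≈ 0.011803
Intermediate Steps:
M(x) = x*(6 + x)
w = -1/563940 (w = -1/(9*(22136 + 40524)) = -⅑/62660 = -⅑*1/62660 = -1/563940 ≈ -1.7732e-6)
((49 - 42)*75 + w)/(M(-45) + 42724) = ((49 - 42)*75 - 1/563940)/(-45*(6 - 45) + 42724) = (7*75 - 1/563940)/(-45*(-39) + 42724) = (525 - 1/563940)/(1755 + 42724) = (296068499/563940)/44479 = (296068499/563940)*(1/44479) = 296068499/25083487260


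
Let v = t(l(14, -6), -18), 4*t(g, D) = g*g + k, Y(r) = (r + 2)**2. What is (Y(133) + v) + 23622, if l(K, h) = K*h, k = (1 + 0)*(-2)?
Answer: 87221/2 ≈ 43611.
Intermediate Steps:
k = -2 (k = 1*(-2) = -2)
Y(r) = (2 + r)**2
t(g, D) = -1/2 + g**2/4 (t(g, D) = (g*g - 2)/4 = (g**2 - 2)/4 = (-2 + g**2)/4 = -1/2 + g**2/4)
v = 3527/2 (v = -1/2 + (14*(-6))**2/4 = -1/2 + (1/4)*(-84)**2 = -1/2 + (1/4)*7056 = -1/2 + 1764 = 3527/2 ≈ 1763.5)
(Y(133) + v) + 23622 = ((2 + 133)**2 + 3527/2) + 23622 = (135**2 + 3527/2) + 23622 = (18225 + 3527/2) + 23622 = 39977/2 + 23622 = 87221/2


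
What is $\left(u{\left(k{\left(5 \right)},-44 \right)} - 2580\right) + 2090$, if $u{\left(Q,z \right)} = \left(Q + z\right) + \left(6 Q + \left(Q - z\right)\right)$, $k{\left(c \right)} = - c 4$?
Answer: $-650$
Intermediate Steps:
$k{\left(c \right)} = - 4 c$
$u{\left(Q,z \right)} = 8 Q$ ($u{\left(Q,z \right)} = \left(Q + z\right) + \left(- z + 7 Q\right) = 8 Q$)
$\left(u{\left(k{\left(5 \right)},-44 \right)} - 2580\right) + 2090 = \left(8 \left(\left(-4\right) 5\right) - 2580\right) + 2090 = \left(8 \left(-20\right) - 2580\right) + 2090 = \left(-160 - 2580\right) + 2090 = -2740 + 2090 = -650$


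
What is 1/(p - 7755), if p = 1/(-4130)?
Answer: -4130/32028151 ≈ -0.00012895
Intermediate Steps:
p = -1/4130 ≈ -0.00024213
1/(p - 7755) = 1/(-1/4130 - 7755) = 1/(-32028151/4130) = -4130/32028151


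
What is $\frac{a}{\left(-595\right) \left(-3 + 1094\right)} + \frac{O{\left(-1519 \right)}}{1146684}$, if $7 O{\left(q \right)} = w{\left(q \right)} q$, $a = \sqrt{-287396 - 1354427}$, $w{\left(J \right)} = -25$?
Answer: $\frac{775}{163812} - \frac{i \sqrt{1641823}}{649145} \approx 0.004731 - 0.0019739 i$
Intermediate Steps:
$a = i \sqrt{1641823}$ ($a = \sqrt{-1641823} = i \sqrt{1641823} \approx 1281.3 i$)
$O{\left(q \right)} = - \frac{25 q}{7}$ ($O{\left(q \right)} = \frac{\left(-25\right) q}{7} = - \frac{25 q}{7}$)
$\frac{a}{\left(-595\right) \left(-3 + 1094\right)} + \frac{O{\left(-1519 \right)}}{1146684} = \frac{i \sqrt{1641823}}{\left(-595\right) \left(-3 + 1094\right)} + \frac{\left(- \frac{25}{7}\right) \left(-1519\right)}{1146684} = \frac{i \sqrt{1641823}}{\left(-595\right) 1091} + 5425 \cdot \frac{1}{1146684} = \frac{i \sqrt{1641823}}{-649145} + \frac{775}{163812} = i \sqrt{1641823} \left(- \frac{1}{649145}\right) + \frac{775}{163812} = - \frac{i \sqrt{1641823}}{649145} + \frac{775}{163812} = \frac{775}{163812} - \frac{i \sqrt{1641823}}{649145}$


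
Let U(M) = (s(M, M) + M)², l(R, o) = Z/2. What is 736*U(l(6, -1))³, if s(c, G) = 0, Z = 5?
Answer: 359375/2 ≈ 1.7969e+5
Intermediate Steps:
l(R, o) = 5/2
U(M) = M² (U(M) = (0 + M)² = M²)
736*U(l(6, -1))³ = 736*((5/2)²)³ = 736*(25/4)³ = 736*(15625/64) = 359375/2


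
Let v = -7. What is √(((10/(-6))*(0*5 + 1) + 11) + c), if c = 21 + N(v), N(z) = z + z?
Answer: 7*√3/3 ≈ 4.0415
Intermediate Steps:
N(z) = 2*z
c = 7 (c = 21 + 2*(-7) = 21 - 14 = 7)
√(((10/(-6))*(0*5 + 1) + 11) + c) = √(((10/(-6))*(0*5 + 1) + 11) + 7) = √(((10*(-⅙))*(0 + 1) + 11) + 7) = √((-5/3*1 + 11) + 7) = √((-5/3 + 11) + 7) = √(28/3 + 7) = √(49/3) = 7*√3/3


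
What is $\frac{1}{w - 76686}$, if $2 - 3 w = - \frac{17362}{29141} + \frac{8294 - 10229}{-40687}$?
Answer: $- \frac{6723969}{515628575317} \approx -1.304 \cdot 10^{-5}$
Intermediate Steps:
$w = \frac{5711417}{6723969}$ ($w = \frac{2}{3} - \frac{- \frac{17362}{29141} + \frac{8294 - 10229}{-40687}}{3} = \frac{2}{3} - \frac{\left(-17362\right) \frac{1}{29141} - - \frac{1935}{40687}}{3} = \frac{2}{3} - \frac{- \frac{17362}{29141} + \frac{1935}{40687}}{3} = \frac{2}{3} - - \frac{1228771}{6723969} = \frac{2}{3} + \frac{1228771}{6723969} = \frac{5711417}{6723969} \approx 0.84941$)
$\frac{1}{w - 76686} = \frac{1}{\frac{5711417}{6723969} - 76686} = \frac{1}{- \frac{515628575317}{6723969}} = - \frac{6723969}{515628575317}$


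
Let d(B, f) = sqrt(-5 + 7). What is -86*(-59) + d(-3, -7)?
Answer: 5074 + sqrt(2) ≈ 5075.4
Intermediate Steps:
d(B, f) = sqrt(2)
-86*(-59) + d(-3, -7) = -86*(-59) + sqrt(2) = 5074 + sqrt(2)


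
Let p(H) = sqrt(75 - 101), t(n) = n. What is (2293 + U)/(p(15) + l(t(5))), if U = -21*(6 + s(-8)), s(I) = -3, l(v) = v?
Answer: 11150/51 - 2230*I*sqrt(26)/51 ≈ 218.63 - 222.96*I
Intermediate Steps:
p(H) = I*sqrt(26) (p(H) = sqrt(-26) = I*sqrt(26))
U = -63 (U = -21*(6 - 3) = -21*3 = -63)
(2293 + U)/(p(15) + l(t(5))) = (2293 - 63)/(I*sqrt(26) + 5) = 2230/(5 + I*sqrt(26))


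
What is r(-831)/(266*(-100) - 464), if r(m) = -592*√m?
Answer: 74*I*√831/3383 ≈ 0.63057*I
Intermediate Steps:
r(-831)/(266*(-100) - 464) = (-592*I*√831)/(266*(-100) - 464) = (-592*I*√831)/(-26600 - 464) = -592*I*√831/(-27064) = -592*I*√831*(-1/27064) = 74*I*√831/3383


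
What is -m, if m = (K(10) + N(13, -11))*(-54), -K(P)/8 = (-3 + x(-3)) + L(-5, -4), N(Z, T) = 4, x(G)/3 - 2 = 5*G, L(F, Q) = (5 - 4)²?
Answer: 17928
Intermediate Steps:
L(F, Q) = 1 (L(F, Q) = 1² = 1)
x(G) = 6 + 15*G (x(G) = 6 + 3*(5*G) = 6 + 15*G)
K(P) = 328 (K(P) = -8*((-3 + (6 + 15*(-3))) + 1) = -8*((-3 + (6 - 45)) + 1) = -8*((-3 - 39) + 1) = -8*(-42 + 1) = -8*(-41) = 328)
m = -17928 (m = (328 + 4)*(-54) = 332*(-54) = -17928)
-m = -1*(-17928) = 17928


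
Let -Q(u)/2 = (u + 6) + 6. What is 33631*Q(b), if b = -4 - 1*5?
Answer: -201786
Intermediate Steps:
b = -9 (b = -4 - 5 = -9)
Q(u) = -24 - 2*u (Q(u) = -2*((u + 6) + 6) = -2*((6 + u) + 6) = -2*(12 + u) = -24 - 2*u)
33631*Q(b) = 33631*(-24 - 2*(-9)) = 33631*(-24 + 18) = 33631*(-6) = -201786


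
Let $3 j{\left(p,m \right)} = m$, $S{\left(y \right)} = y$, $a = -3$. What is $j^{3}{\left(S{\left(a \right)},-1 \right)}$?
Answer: $- \frac{1}{27} \approx -0.037037$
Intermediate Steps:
$j{\left(p,m \right)} = \frac{m}{3}$
$j^{3}{\left(S{\left(a \right)},-1 \right)} = \left(\frac{1}{3} \left(-1\right)\right)^{3} = \left(- \frac{1}{3}\right)^{3} = - \frac{1}{27}$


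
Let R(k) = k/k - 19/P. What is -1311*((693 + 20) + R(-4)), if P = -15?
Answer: -4688573/5 ≈ -9.3772e+5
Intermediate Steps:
R(k) = 34/15 (R(k) = k/k - 19/(-15) = 1 - 19*(-1/15) = 1 + 19/15 = 34/15)
-1311*((693 + 20) + R(-4)) = -1311*((693 + 20) + 34/15) = -1311*(713 + 34/15) = -1311*10729/15 = -4688573/5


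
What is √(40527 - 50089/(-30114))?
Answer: √4083726638782/10038 ≈ 201.32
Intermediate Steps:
√(40527 - 50089/(-30114)) = √(40527 - 50089*(-1/30114)) = √(40527 + 50089/30114) = √(1220480167/30114) = √4083726638782/10038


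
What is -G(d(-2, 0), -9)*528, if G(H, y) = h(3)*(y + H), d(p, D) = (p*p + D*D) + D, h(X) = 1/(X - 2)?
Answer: 2640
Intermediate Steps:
h(X) = 1/(-2 + X)
d(p, D) = D + D**2 + p**2 (d(p, D) = (p**2 + D**2) + D = (D**2 + p**2) + D = D + D**2 + p**2)
G(H, y) = H + y (G(H, y) = (y + H)/(-2 + 3) = (H + y)/1 = 1*(H + y) = H + y)
-G(d(-2, 0), -9)*528 = -((0 + 0**2 + (-2)**2) - 9)*528 = -((0 + 0 + 4) - 9)*528 = -(4 - 9)*528 = -(-5)*528 = -1*(-2640) = 2640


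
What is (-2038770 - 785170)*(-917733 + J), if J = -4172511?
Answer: 14374543641360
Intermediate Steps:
(-2038770 - 785170)*(-917733 + J) = (-2038770 - 785170)*(-917733 - 4172511) = -2823940*(-5090244) = 14374543641360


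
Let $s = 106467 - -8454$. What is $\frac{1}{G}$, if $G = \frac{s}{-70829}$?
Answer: $- \frac{70829}{114921} \approx -0.61633$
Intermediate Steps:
$s = 114921$ ($s = 106467 + 8454 = 114921$)
$G = - \frac{114921}{70829}$ ($G = \frac{114921}{-70829} = 114921 \left(- \frac{1}{70829}\right) = - \frac{114921}{70829} \approx -1.6225$)
$\frac{1}{G} = \frac{1}{- \frac{114921}{70829}} = - \frac{70829}{114921}$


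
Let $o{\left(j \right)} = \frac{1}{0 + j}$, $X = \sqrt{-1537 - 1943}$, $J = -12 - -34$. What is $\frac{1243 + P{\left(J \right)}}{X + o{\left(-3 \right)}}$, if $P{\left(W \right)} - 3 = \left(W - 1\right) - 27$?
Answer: $- \frac{3720}{31321} - \frac{22320 i \sqrt{870}}{31321} \approx -0.11877 - 21.019 i$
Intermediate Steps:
$J = 22$ ($J = -12 + 34 = 22$)
$X = 2 i \sqrt{870}$ ($X = \sqrt{-3480} = 2 i \sqrt{870} \approx 58.992 i$)
$o{\left(j \right)} = \frac{1}{j}$
$P{\left(W \right)} = -25 + W$ ($P{\left(W \right)} = 3 + \left(\left(W - 1\right) - 27\right) = 3 + \left(\left(-1 + W\right) - 27\right) = 3 + \left(-28 + W\right) = -25 + W$)
$\frac{1243 + P{\left(J \right)}}{X + o{\left(-3 \right)}} = \frac{1243 + \left(-25 + 22\right)}{2 i \sqrt{870} + \frac{1}{-3}} = \frac{1243 - 3}{2 i \sqrt{870} - \frac{1}{3}} = \frac{1240}{- \frac{1}{3} + 2 i \sqrt{870}}$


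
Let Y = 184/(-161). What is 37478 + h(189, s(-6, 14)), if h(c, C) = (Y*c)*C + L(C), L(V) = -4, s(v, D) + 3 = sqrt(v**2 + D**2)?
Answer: 38122 - 432*sqrt(58) ≈ 34832.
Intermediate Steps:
s(v, D) = -3 + sqrt(D**2 + v**2) (s(v, D) = -3 + sqrt(v**2 + D**2) = -3 + sqrt(D**2 + v**2))
Y = -8/7 (Y = 184*(-1/161) = -8/7 ≈ -1.1429)
h(c, C) = -4 - 8*C*c/7 (h(c, C) = (-8*c/7)*C - 4 = -8*C*c/7 - 4 = -4 - 8*C*c/7)
37478 + h(189, s(-6, 14)) = 37478 + (-4 - 8/7*(-3 + sqrt(14**2 + (-6)**2))*189) = 37478 + (-4 - 8/7*(-3 + sqrt(196 + 36))*189) = 37478 + (-4 - 8/7*(-3 + sqrt(232))*189) = 37478 + (-4 - 8/7*(-3 + 2*sqrt(58))*189) = 37478 + (-4 + (648 - 432*sqrt(58))) = 37478 + (644 - 432*sqrt(58)) = 38122 - 432*sqrt(58)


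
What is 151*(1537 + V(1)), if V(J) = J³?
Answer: 232238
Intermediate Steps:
151*(1537 + V(1)) = 151*(1537 + 1³) = 151*(1537 + 1) = 151*1538 = 232238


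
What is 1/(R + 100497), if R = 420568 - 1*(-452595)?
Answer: 1/973660 ≈ 1.0271e-6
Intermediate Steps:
R = 873163 (R = 420568 + 452595 = 873163)
1/(R + 100497) = 1/(873163 + 100497) = 1/973660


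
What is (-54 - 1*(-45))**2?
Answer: 81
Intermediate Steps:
(-54 - 1*(-45))**2 = (-54 + 45)**2 = (-9)**2 = 81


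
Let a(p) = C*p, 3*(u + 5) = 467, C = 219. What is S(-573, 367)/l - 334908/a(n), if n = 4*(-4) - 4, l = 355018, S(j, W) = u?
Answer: 14862378533/194372355 ≈ 76.463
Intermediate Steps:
u = 452/3 (u = -5 + (1/3)*467 = -5 + 467/3 = 452/3 ≈ 150.67)
S(j, W) = 452/3
n = -20 (n = -16 - 4 = -20)
a(p) = 219*p
S(-573, 367)/l - 334908/a(n) = (452/3)/355018 - 334908/(219*(-20)) = (452/3)*(1/355018) - 334908/(-4380) = 226/532527 - 334908*(-1/4380) = 226/532527 + 27909/365 = 14862378533/194372355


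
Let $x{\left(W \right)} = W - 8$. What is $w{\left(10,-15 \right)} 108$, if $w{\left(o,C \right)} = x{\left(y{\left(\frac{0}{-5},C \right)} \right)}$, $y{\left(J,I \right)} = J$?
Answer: $-864$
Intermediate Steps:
$x{\left(W \right)} = -8 + W$
$w{\left(o,C \right)} = -8$ ($w{\left(o,C \right)} = -8 + \frac{0}{-5} = -8 + 0 \left(- \frac{1}{5}\right) = -8 + 0 = -8$)
$w{\left(10,-15 \right)} 108 = \left(-8\right) 108 = -864$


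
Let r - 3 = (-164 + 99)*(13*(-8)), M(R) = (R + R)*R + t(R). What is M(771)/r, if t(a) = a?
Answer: 1189653/6763 ≈ 175.91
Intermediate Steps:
M(R) = R + 2*R² (M(R) = (R + R)*R + R = (2*R)*R + R = 2*R² + R = R + 2*R²)
r = 6763 (r = 3 + (-164 + 99)*(13*(-8)) = 3 - 65*(-104) = 3 + 6760 = 6763)
M(771)/r = (771*(1 + 2*771))/6763 = (771*(1 + 1542))*(1/6763) = (771*1543)*(1/6763) = 1189653*(1/6763) = 1189653/6763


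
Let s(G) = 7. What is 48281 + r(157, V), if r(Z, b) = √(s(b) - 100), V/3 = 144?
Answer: 48281 + I*√93 ≈ 48281.0 + 9.6436*I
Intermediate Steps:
V = 432 (V = 3*144 = 432)
r(Z, b) = I*√93 (r(Z, b) = √(7 - 100) = √(-93) = I*√93)
48281 + r(157, V) = 48281 + I*√93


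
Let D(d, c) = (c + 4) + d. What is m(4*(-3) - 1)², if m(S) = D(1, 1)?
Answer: 36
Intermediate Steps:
D(d, c) = 4 + c + d (D(d, c) = (4 + c) + d = 4 + c + d)
m(S) = 6 (m(S) = 4 + 1 + 1 = 6)
m(4*(-3) - 1)² = 6² = 36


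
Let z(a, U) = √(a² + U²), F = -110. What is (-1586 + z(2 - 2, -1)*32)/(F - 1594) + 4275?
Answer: 1214359/284 ≈ 4275.9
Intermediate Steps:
z(a, U) = √(U² + a²)
(-1586 + z(2 - 2, -1)*32)/(F - 1594) + 4275 = (-1586 + √((-1)² + (2 - 2)²)*32)/(-110 - 1594) + 4275 = (-1586 + √(1 + 0²)*32)/(-1704) + 4275 = (-1586 + √(1 + 0)*32)*(-1/1704) + 4275 = (-1586 + √1*32)*(-1/1704) + 4275 = (-1586 + 1*32)*(-1/1704) + 4275 = (-1586 + 32)*(-1/1704) + 4275 = -1554*(-1/1704) + 4275 = 259/284 + 4275 = 1214359/284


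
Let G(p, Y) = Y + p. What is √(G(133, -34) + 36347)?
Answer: √36446 ≈ 190.91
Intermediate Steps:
√(G(133, -34) + 36347) = √((-34 + 133) + 36347) = √(99 + 36347) = √36446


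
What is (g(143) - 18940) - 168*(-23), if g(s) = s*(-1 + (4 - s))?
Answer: -35096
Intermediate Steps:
g(s) = s*(3 - s)
(g(143) - 18940) - 168*(-23) = (143*(3 - 1*143) - 18940) - 168*(-23) = (143*(3 - 143) - 18940) + 3864 = (143*(-140) - 18940) + 3864 = (-20020 - 18940) + 3864 = -38960 + 3864 = -35096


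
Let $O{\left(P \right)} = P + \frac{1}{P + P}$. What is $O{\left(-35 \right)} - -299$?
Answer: $\frac{18479}{70} \approx 263.99$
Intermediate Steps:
$O{\left(P \right)} = P + \frac{1}{2 P}$
$O{\left(-35 \right)} - -299 = \left(-35 + \frac{1}{2 \left(-35\right)}\right) - -299 = \left(-35 + \frac{1}{2} \left(- \frac{1}{35}\right)\right) + 299 = \left(-35 - \frac{1}{70}\right) + 299 = - \frac{2451}{70} + 299 = \frac{18479}{70}$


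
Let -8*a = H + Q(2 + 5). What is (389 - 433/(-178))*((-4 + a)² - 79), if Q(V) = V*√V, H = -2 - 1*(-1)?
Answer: -32677575/1424 + 15119475*√7/5696 ≈ -15925.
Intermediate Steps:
H = -1 (H = -2 + 1 = -1)
Q(V) = V^(3/2)
a = ⅛ - 7*√7/8 (a = -(-1 + (2 + 5)^(3/2))/8 = -(-1 + 7^(3/2))/8 = -(-1 + 7*√7)/8 = ⅛ - 7*√7/8 ≈ -2.1900)
(389 - 433/(-178))*((-4 + a)² - 79) = (389 - 433/(-178))*((-4 + (⅛ - 7*√7/8))² - 79) = (389 - 433*(-1/178))*((-31/8 - 7*√7/8)² - 79) = (389 + 433/178)*(-79 + (-31/8 - 7*√7/8)²) = 69675*(-79 + (-31/8 - 7*√7/8)²)/178 = -5504325/178 + 69675*(-31/8 - 7*√7/8)²/178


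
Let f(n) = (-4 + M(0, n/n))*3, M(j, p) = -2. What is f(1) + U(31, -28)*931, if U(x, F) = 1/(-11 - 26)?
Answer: -1597/37 ≈ -43.162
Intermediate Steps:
U(x, F) = -1/37 (U(x, F) = 1/(-37) = -1/37)
f(n) = -18 (f(n) = (-4 - 2)*3 = -6*3 = -18)
f(1) + U(31, -28)*931 = -18 - 1/37*931 = -18 - 931/37 = -1597/37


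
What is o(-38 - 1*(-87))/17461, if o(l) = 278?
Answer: 278/17461 ≈ 0.015921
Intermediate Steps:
o(-38 - 1*(-87))/17461 = 278/17461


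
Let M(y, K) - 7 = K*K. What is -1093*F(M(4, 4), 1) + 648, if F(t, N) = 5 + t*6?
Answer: -155651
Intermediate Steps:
M(y, K) = 7 + K² (M(y, K) = 7 + K*K = 7 + K²)
F(t, N) = 5 + 6*t
-1093*F(M(4, 4), 1) + 648 = -1093*(5 + 6*(7 + 4²)) + 648 = -1093*(5 + 6*(7 + 16)) + 648 = -1093*(5 + 6*23) + 648 = -1093*(5 + 138) + 648 = -1093*143 + 648 = -156299 + 648 = -155651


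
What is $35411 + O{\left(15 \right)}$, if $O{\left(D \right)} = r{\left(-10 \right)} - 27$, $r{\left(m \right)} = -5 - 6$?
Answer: $35373$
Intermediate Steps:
$r{\left(m \right)} = -11$ ($r{\left(m \right)} = -5 - 6 = -11$)
$O{\left(D \right)} = -38$ ($O{\left(D \right)} = -11 - 27 = -38$)
$35411 + O{\left(15 \right)} = 35411 - 38 = 35373$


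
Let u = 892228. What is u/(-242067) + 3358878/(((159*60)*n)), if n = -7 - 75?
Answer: -27982326679/3506743940 ≈ -7.9796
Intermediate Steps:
n = -82
u/(-242067) + 3358878/(((159*60)*n)) = 892228/(-242067) + 3358878/(((159*60)*(-82))) = 892228*(-1/242067) + 3358878/((9540*(-82))) = -892228/242067 + 3358878/(-782280) = -892228/242067 + 3358878*(-1/782280) = -892228/242067 - 559813/130380 = -27982326679/3506743940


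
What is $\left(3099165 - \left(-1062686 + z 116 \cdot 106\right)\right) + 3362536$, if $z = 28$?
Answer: $7180099$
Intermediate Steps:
$\left(3099165 - \left(-1062686 + z 116 \cdot 106\right)\right) + 3362536 = \left(3099165 + \left(1062686 - 28 \cdot 116 \cdot 106\right)\right) + 3362536 = \left(3099165 + \left(1062686 - 3248 \cdot 106\right)\right) + 3362536 = \left(3099165 + \left(1062686 - 344288\right)\right) + 3362536 = \left(3099165 + 718398\right) + 3362536 = 3817563 + 3362536 = 7180099$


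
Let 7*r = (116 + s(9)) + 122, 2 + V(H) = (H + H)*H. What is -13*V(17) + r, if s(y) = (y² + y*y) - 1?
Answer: -7431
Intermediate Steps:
s(y) = -1 + 2*y² (s(y) = (y² + y²) - 1 = 2*y² - 1 = -1 + 2*y²)
V(H) = -2 + 2*H² (V(H) = -2 + (H + H)*H = -2 + (2*H)*H = -2 + 2*H²)
r = 57 (r = ((116 + (-1 + 2*9²)) + 122)/7 = ((116 + (-1 + 2*81)) + 122)/7 = ((116 + (-1 + 162)) + 122)/7 = ((116 + 161) + 122)/7 = (277 + 122)/7 = (⅐)*399 = 57)
-13*V(17) + r = -13*(-2 + 2*17²) + 57 = -13*(-2 + 2*289) + 57 = -13*(-2 + 578) + 57 = -13*576 + 57 = -7488 + 57 = -7431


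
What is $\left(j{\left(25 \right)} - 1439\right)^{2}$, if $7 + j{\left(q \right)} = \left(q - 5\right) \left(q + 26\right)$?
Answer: $181476$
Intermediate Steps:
$j{\left(q \right)} = -7 + \left(-5 + q\right) \left(26 + q\right)$ ($j{\left(q \right)} = -7 + \left(q - 5\right) \left(q + 26\right) = -7 + \left(-5 + q\right) \left(26 + q\right)$)
$\left(j{\left(25 \right)} - 1439\right)^{2} = \left(\left(-137 + 25^{2} + 21 \cdot 25\right) - 1439\right)^{2} = \left(\left(-137 + 625 + 525\right) - 1439\right)^{2} = \left(1013 - 1439\right)^{2} = \left(-426\right)^{2} = 181476$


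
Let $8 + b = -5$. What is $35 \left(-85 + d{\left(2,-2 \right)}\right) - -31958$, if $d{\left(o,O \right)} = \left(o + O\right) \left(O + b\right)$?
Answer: $28983$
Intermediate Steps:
$b = -13$ ($b = -8 - 5 = -13$)
$d{\left(o,O \right)} = \left(-13 + O\right) \left(O + o\right)$ ($d{\left(o,O \right)} = \left(o + O\right) \left(O - 13\right) = \left(O + o\right) \left(-13 + O\right) = \left(-13 + O\right) \left(O + o\right)$)
$35 \left(-85 + d{\left(2,-2 \right)}\right) - -31958 = 35 \left(-85 - \left(4 - 4\right)\right) - -31958 = 35 \left(-85 + \left(4 + 26 - 26 - 4\right)\right) + 31958 = 35 \left(-85 + 0\right) + 31958 = 35 \left(-85\right) + 31958 = -2975 + 31958 = 28983$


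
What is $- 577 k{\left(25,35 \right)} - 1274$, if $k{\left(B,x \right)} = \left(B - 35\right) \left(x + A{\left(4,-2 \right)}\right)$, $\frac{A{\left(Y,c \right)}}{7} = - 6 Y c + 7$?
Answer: $2422126$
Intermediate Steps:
$A{\left(Y,c \right)} = 49 - 42 Y c$ ($A{\left(Y,c \right)} = 7 \left(- 6 Y c + 7\right) = 7 \left(7 - 6 Y c\right) = 49 - 42 Y c$)
$k{\left(B,x \right)} = \left(-35 + B\right) \left(385 + x\right)$ ($k{\left(B,x \right)} = \left(B - 35\right) \left(x - \left(-49 + 168 \left(-2\right)\right)\right) = \left(-35 + B\right) \left(x + \left(49 + 336\right)\right) = \left(-35 + B\right) \left(x + 385\right) = \left(-35 + B\right) \left(385 + x\right)$)
$- 577 k{\left(25,35 \right)} - 1274 = - 577 \left(-13475 - 1225 + 385 \cdot 25 + 25 \cdot 35\right) - 1274 = - 577 \left(-13475 - 1225 + 9625 + 875\right) - 1274 = \left(-577\right) \left(-4200\right) - 1274 = 2423400 - 1274 = 2422126$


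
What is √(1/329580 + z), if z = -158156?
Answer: I*√477204873755245/54930 ≈ 397.69*I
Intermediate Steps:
√(1/329580 + z) = √(1/329580 - 158156) = √(-52125054479/329580) = I*√477204873755245/54930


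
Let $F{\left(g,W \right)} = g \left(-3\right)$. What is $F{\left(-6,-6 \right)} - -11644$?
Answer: $11662$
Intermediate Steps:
$F{\left(g,W \right)} = - 3 g$
$F{\left(-6,-6 \right)} - -11644 = \left(-3\right) \left(-6\right) - -11644 = 18 + 11644 = 11662$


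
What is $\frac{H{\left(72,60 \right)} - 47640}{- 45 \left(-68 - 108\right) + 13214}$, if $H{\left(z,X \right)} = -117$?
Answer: $- \frac{47757}{21134} \approx -2.2597$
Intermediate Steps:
$\frac{H{\left(72,60 \right)} - 47640}{- 45 \left(-68 - 108\right) + 13214} = \frac{-117 - 47640}{- 45 \left(-68 - 108\right) + 13214} = - \frac{47757}{\left(-45\right) \left(-176\right) + 13214} = - \frac{47757}{7920 + 13214} = - \frac{47757}{21134}$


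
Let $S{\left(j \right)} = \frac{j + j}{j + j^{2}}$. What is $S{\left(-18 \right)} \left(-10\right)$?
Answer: $\frac{20}{17} \approx 1.1765$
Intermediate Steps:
$S{\left(j \right)} = \frac{2 j}{j + j^{2}}$
$S{\left(-18 \right)} \left(-10\right) = \frac{2}{1 - 18} \left(-10\right) = \frac{2}{-17} \left(-10\right) = 2 \left(- \frac{1}{17}\right) \left(-10\right) = \left(- \frac{2}{17}\right) \left(-10\right) = \frac{20}{17}$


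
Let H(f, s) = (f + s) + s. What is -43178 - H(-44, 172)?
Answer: -43478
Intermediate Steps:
H(f, s) = f + 2*s
-43178 - H(-44, 172) = -43178 - (-44 + 2*172) = -43178 - (-44 + 344) = -43178 - 1*300 = -43178 - 300 = -43478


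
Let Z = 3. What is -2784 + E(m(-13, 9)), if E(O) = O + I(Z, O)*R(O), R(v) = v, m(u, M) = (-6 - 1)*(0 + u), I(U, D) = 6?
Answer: -2147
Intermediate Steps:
m(u, M) = -7*u
E(O) = 7*O (E(O) = O + 6*O = 7*O)
-2784 + E(m(-13, 9)) = -2784 + 7*(-7*(-13)) = -2784 + 7*91 = -2784 + 637 = -2147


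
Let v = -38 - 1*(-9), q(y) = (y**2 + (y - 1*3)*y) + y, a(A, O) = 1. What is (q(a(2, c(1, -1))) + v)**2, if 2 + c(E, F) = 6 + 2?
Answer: 841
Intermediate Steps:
c(E, F) = 6 (c(E, F) = -2 + (6 + 2) = -2 + 8 = 6)
q(y) = y + y**2 + y*(-3 + y) (q(y) = (y**2 + (y - 3)*y) + y = (y**2 + (-3 + y)*y) + y = (y**2 + y*(-3 + y)) + y = y + y**2 + y*(-3 + y))
v = -29 (v = -38 + 9 = -29)
(q(a(2, c(1, -1))) + v)**2 = (2*1*(-1 + 1) - 29)**2 = (2*1*0 - 29)**2 = (0 - 29)**2 = (-29)**2 = 841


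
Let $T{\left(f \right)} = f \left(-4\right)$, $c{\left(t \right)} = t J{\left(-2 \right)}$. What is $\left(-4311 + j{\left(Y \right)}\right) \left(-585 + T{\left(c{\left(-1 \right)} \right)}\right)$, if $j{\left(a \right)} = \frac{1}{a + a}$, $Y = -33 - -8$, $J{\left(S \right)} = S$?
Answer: $\frac{127821743}{50} \approx 2.5564 \cdot 10^{6}$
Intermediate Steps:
$c{\left(t \right)} = - 2 t$ ($c{\left(t \right)} = t \left(-2\right) = - 2 t$)
$T{\left(f \right)} = - 4 f$
$Y = -25$ ($Y = -33 + 8 = -25$)
$j{\left(a \right)} = \frac{1}{2 a}$
$\left(-4311 + j{\left(Y \right)}\right) \left(-585 + T{\left(c{\left(-1 \right)} \right)}\right) = \left(-4311 + \frac{1}{2 \left(-25\right)}\right) \left(-585 - 4 \left(\left(-2\right) \left(-1\right)\right)\right) = \left(-4311 + \frac{1}{2} \left(- \frac{1}{25}\right)\right) \left(-585 - 8\right) = \left(-4311 - \frac{1}{50}\right) \left(-585 - 8\right) = \left(- \frac{215551}{50}\right) \left(-593\right) = \frac{127821743}{50}$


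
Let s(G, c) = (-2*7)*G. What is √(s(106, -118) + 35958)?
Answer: √34474 ≈ 185.67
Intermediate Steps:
s(G, c) = -14*G
√(s(106, -118) + 35958) = √(-14*106 + 35958) = √(-1484 + 35958) = √34474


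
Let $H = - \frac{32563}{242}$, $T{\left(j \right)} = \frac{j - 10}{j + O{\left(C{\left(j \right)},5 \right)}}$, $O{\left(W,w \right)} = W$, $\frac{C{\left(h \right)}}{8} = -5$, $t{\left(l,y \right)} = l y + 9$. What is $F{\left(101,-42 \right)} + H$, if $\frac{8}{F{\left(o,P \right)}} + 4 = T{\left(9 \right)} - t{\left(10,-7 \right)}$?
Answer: $- \frac{7188921}{53482} \approx -134.42$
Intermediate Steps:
$t{\left(l,y \right)} = 9 + l y$
$C{\left(h \right)} = -40$ ($C{\left(h \right)} = 8 \left(-5\right) = -40$)
$T{\left(j \right)} = \frac{-10 + j}{-40 + j}$ ($T{\left(j \right)} = \frac{j - 10}{j - 40} = \frac{-10 + j}{-40 + j}$)
$F{\left(o,P \right)} = \frac{31}{221}$ ($F{\left(o,P \right)} = \frac{8}{-4 - \left(9 - 70 - \frac{-10 + 9}{-40 + 9}\right)} = \frac{8}{-4 + \left(\frac{1}{-31} \left(-1\right) - \left(9 - 70\right)\right)} = \frac{8}{-4 - - \frac{1892}{31}} = \frac{8}{-4 + \left(\frac{1}{31} + 61\right)} = \frac{8}{-4 + \frac{1892}{31}} = \frac{8}{\frac{1768}{31}} = 8 \cdot \frac{31}{1768} = \frac{31}{221}$)
$H = - \frac{32563}{242}$ ($H = \left(-32563\right) \frac{1}{242} = - \frac{32563}{242} \approx -134.56$)
$F{\left(101,-42 \right)} + H = \frac{31}{221} - \frac{32563}{242} = - \frac{7188921}{53482}$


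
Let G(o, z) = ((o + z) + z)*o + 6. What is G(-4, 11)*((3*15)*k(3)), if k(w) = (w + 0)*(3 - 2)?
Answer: -8910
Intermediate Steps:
k(w) = w (k(w) = w*1 = w)
G(o, z) = 6 + o*(o + 2*z) (G(o, z) = (o + 2*z)*o + 6 = o*(o + 2*z) + 6 = 6 + o*(o + 2*z))
G(-4, 11)*((3*15)*k(3)) = (6 + (-4)**2 + 2*(-4)*11)*((3*15)*3) = (6 + 16 - 88)*(45*3) = -66*135 = -8910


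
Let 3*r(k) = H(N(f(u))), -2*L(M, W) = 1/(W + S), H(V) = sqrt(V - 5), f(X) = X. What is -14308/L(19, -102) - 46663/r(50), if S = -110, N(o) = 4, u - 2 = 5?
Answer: -6066592 + 139989*I ≈ -6.0666e+6 + 1.3999e+5*I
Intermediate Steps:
u = 7 (u = 2 + 5 = 7)
H(V) = sqrt(-5 + V)
L(M, W) = -1/(2*(-110 + W)) (L(M, W) = -1/(2*(W - 110)) = -1/(2*(-110 + W)))
r(k) = I/3 (r(k) = sqrt(-5 + 4)/3 = sqrt(-1)/3 = I/3)
-14308/L(19, -102) - 46663/r(50) = -14308/((-1/(-220 + 2*(-102)))) - 46663*(-3*I) = -14308/((-1/(-220 - 204))) - (-139989)*I = -14308/((-1/(-424))) + 139989*I = -14308/((-1*(-1/424))) + 139989*I = -14308/1/424 + 139989*I = -14308*424 + 139989*I = -6066592 + 139989*I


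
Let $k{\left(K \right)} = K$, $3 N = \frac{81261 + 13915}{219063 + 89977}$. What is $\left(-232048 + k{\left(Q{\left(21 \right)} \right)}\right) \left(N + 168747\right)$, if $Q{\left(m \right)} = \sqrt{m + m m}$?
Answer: $- \frac{2268977146773448}{57945} + \frac{19556101727 \sqrt{462}}{115890} \approx -3.9154 \cdot 10^{10}$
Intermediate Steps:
$Q{\left(m \right)} = \sqrt{m + m^{2}}$
$N = \frac{11897}{115890}$ ($N = \frac{\left(81261 + 13915\right) \frac{1}{219063 + 89977}}{3} = \frac{95176 \cdot \frac{1}{309040}}{3} = \frac{1}{3} \cdot \frac{11897}{38630} = \frac{11897}{115890} \approx 0.10266$)
$\left(-232048 + k{\left(Q{\left(21 \right)} \right)}\right) \left(N + 168747\right) = \left(-232048 + \sqrt{21 \left(1 + 21\right)}\right) \left(\frac{11897}{115890} + 168747\right) = \left(-232048 + \sqrt{21 \cdot 22}\right) \frac{19556101727}{115890} = \left(-232048 + \sqrt{462}\right) \frac{19556101727}{115890} = - \frac{2268977146773448}{57945} + \frac{19556101727 \sqrt{462}}{115890}$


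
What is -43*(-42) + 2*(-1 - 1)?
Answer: 1802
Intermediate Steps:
-43*(-42) + 2*(-1 - 1) = 1806 + 2*(-2) = 1806 - 4 = 1802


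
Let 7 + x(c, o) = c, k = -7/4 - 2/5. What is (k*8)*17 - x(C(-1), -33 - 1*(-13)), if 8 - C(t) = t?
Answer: -1472/5 ≈ -294.40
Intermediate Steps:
C(t) = 8 - t
k = -43/20 (k = -7*¼ - 2*⅕ = -7/4 - ⅖ = -43/20 ≈ -2.1500)
x(c, o) = -7 + c
(k*8)*17 - x(C(-1), -33 - 1*(-13)) = -43/20*8*17 - (-7 + (8 - 1*(-1))) = -86/5*17 - (-7 + (8 + 1)) = -1462/5 - (-7 + 9) = -1462/5 - 1*2 = -1462/5 - 2 = -1472/5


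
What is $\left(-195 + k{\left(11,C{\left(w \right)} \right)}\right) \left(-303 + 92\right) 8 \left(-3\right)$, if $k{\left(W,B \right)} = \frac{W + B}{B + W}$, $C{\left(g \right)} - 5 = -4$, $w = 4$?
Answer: $-982416$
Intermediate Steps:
$C{\left(g \right)} = 1$ ($C{\left(g \right)} = 5 - 4 = 1$)
$k{\left(W,B \right)} = 1$ ($k{\left(W,B \right)} = \frac{B + W}{B + W} = 1$)
$\left(-195 + k{\left(11,C{\left(w \right)} \right)}\right) \left(-303 + 92\right) 8 \left(-3\right) = \left(-195 + 1\right) \left(-303 + 92\right) 8 \left(-3\right) = \left(-194\right) \left(-211\right) \left(-24\right) = 40934 \left(-24\right) = -982416$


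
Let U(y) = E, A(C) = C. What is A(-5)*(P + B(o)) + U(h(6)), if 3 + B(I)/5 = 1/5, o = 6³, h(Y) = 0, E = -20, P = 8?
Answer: 10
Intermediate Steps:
o = 216
U(y) = -20
B(I) = -14 (B(I) = -15 + 5/5 = -15 + 5*(⅕) = -15 + 1 = -14)
A(-5)*(P + B(o)) + U(h(6)) = -5*(8 - 14) - 20 = -5*(-6) - 20 = 30 - 20 = 10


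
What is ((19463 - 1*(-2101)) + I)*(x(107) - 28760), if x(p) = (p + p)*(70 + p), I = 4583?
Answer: 238408346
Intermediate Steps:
x(p) = 2*p*(70 + p) (x(p) = (2*p)*(70 + p) = 2*p*(70 + p))
((19463 - 1*(-2101)) + I)*(x(107) - 28760) = ((19463 - 1*(-2101)) + 4583)*(2*107*(70 + 107) - 28760) = ((19463 + 2101) + 4583)*(2*107*177 - 28760) = (21564 + 4583)*(37878 - 28760) = 26147*9118 = 238408346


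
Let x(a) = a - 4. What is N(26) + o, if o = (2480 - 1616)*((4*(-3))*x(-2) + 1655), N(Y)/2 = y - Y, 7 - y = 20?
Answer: 1492050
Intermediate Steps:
y = -13 (y = 7 - 1*20 = 7 - 20 = -13)
x(a) = -4 + a
N(Y) = -26 - 2*Y (N(Y) = 2*(-13 - Y) = -26 - 2*Y)
o = 1492128 (o = (2480 - 1616)*((4*(-3))*(-4 - 2) + 1655) = 864*(-12*(-6) + 1655) = 864*(72 + 1655) = 864*1727 = 1492128)
N(26) + o = (-26 - 2*26) + 1492128 = (-26 - 52) + 1492128 = -78 + 1492128 = 1492050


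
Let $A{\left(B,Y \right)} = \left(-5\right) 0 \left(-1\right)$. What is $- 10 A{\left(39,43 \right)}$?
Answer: $0$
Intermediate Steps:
$A{\left(B,Y \right)} = 0$ ($A{\left(B,Y \right)} = 0 \left(-1\right) = 0$)
$- 10 A{\left(39,43 \right)} = \left(-10\right) 0 = 0$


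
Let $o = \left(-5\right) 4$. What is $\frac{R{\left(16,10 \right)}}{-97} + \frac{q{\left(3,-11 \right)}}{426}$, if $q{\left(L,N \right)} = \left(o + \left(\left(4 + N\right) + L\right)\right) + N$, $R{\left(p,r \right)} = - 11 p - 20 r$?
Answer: $\frac{156781}{41322} \approx 3.7941$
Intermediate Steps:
$o = -20$
$R{\left(p,r \right)} = - 20 r - 11 p$
$q{\left(L,N \right)} = -16 + L + 2 N$ ($q{\left(L,N \right)} = \left(-20 + \left(\left(4 + N\right) + L\right)\right) + N = \left(-20 + \left(4 + L + N\right)\right) + N = \left(-16 + L + N\right) + N = -16 + L + 2 N$)
$\frac{R{\left(16,10 \right)}}{-97} + \frac{q{\left(3,-11 \right)}}{426} = \frac{\left(-20\right) 10 - 176}{-97} + \frac{-16 + 3 + 2 \left(-11\right)}{426} = \left(-200 - 176\right) \left(- \frac{1}{97}\right) + \left(-16 + 3 - 22\right) \frac{1}{426} = \left(-376\right) \left(- \frac{1}{97}\right) - \frac{35}{426} = \frac{376}{97} - \frac{35}{426} = \frac{156781}{41322}$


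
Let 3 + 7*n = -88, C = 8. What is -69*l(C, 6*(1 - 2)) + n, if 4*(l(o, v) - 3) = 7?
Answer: -1363/4 ≈ -340.75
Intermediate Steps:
n = -13 (n = -3/7 + (1/7)*(-88) = -3/7 - 88/7 = -13)
l(o, v) = 19/4 (l(o, v) = 3 + (1/4)*7 = 3 + 7/4 = 19/4)
-69*l(C, 6*(1 - 2)) + n = -69*19/4 - 13 = -1311/4 - 13 = -1363/4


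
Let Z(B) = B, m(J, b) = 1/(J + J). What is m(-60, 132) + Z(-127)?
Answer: -15241/120 ≈ -127.01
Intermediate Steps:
m(J, b) = 1/(2*J)
m(-60, 132) + Z(-127) = (½)/(-60) - 127 = (½)*(-1/60) - 127 = -1/120 - 127 = -15241/120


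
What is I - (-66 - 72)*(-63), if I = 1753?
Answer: -6941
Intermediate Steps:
I - (-66 - 72)*(-63) = 1753 - (-66 - 72)*(-63) = 1753 - (-138)*(-63) = 1753 - 1*8694 = 1753 - 8694 = -6941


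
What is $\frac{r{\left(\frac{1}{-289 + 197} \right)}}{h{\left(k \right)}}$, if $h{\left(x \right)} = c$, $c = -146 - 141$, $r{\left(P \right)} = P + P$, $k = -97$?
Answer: $\frac{1}{13202} \approx 7.5746 \cdot 10^{-5}$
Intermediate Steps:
$r{\left(P \right)} = 2 P$
$c = -287$
$h{\left(x \right)} = -287$
$\frac{r{\left(\frac{1}{-289 + 197} \right)}}{h{\left(k \right)}} = \frac{2 \frac{1}{-289 + 197}}{-287} = \frac{2}{-92} \left(- \frac{1}{287}\right) = 2 \left(- \frac{1}{92}\right) \left(- \frac{1}{287}\right) = \left(- \frac{1}{46}\right) \left(- \frac{1}{287}\right) = \frac{1}{13202}$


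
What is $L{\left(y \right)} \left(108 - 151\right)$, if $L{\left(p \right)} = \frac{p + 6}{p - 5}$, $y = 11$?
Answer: $- \frac{731}{6} \approx -121.83$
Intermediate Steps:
$L{\left(p \right)} = \frac{6 + p}{-5 + p}$
$L{\left(y \right)} \left(108 - 151\right) = \frac{6 + 11}{-5 + 11} \left(108 - 151\right) = \frac{1}{6} \cdot 17 \left(-43\right) = \frac{17}{6} \left(-43\right) = - \frac{731}{6}$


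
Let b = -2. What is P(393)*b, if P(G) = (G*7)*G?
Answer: -2162286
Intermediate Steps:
P(G) = 7*G**2 (P(G) = (7*G)*G = 7*G**2)
P(393)*b = (7*393**2)*(-2) = (7*154449)*(-2) = 1081143*(-2) = -2162286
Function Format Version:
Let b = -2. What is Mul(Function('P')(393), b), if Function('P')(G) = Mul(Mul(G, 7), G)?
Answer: -2162286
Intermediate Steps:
Function('P')(G) = Mul(7, Pow(G, 2)) (Function('P')(G) = Mul(Mul(7, G), G) = Mul(7, Pow(G, 2)))
Mul(Function('P')(393), b) = Mul(Mul(7, Pow(393, 2)), -2) = Mul(Mul(7, 154449), -2) = Mul(1081143, -2) = -2162286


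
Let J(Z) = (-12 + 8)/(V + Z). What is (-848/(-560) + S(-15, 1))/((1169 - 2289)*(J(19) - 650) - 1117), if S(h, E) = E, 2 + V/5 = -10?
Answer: 3608/1042920305 ≈ 3.4595e-6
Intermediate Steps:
V = -60 (V = -10 + 5*(-10) = -10 - 50 = -60)
J(Z) = -4/(-60 + Z) (J(Z) = (-12 + 8)/(-60 + Z) = -4/(-60 + Z))
(-848/(-560) + S(-15, 1))/((1169 - 2289)*(J(19) - 650) - 1117) = (-848/(-560) + 1)/((1169 - 2289)*(-4/(-60 + 19) - 650) - 1117) = (-848*(-1/560) + 1)/(-1120*(-4/(-41) - 650) - 1117) = (53/35 + 1)/(-1120*(-4*(-1/41) - 650) - 1117) = 88/(35*(-1120*(4/41 - 650) - 1117)) = 88/(35*(-1120*(-26646/41) - 1117)) = 88/(35*(29843520/41 - 1117)) = 88/(35*(29797723/41)) = (88/35)*(41/29797723) = 3608/1042920305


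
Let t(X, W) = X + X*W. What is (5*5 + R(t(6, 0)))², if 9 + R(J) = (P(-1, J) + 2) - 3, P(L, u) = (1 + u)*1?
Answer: 484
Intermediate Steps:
P(L, u) = 1 + u
t(X, W) = X + W*X
R(J) = -9 + J (R(J) = -9 + (((1 + J) + 2) - 3) = -9 + ((3 + J) - 3) = -9 + J)
(5*5 + R(t(6, 0)))² = (5*5 + (-9 + 6*(1 + 0)))² = (25 + (-9 + 6*1))² = (25 + (-9 + 6))² = (25 - 3)² = 22² = 484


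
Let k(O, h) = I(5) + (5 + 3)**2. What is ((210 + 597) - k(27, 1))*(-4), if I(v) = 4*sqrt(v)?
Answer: -2972 + 16*sqrt(5) ≈ -2936.2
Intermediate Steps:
k(O, h) = 64 + 4*sqrt(5) (k(O, h) = 4*sqrt(5) + (5 + 3)**2 = 4*sqrt(5) + 8**2 = 4*sqrt(5) + 64 = 64 + 4*sqrt(5))
((210 + 597) - k(27, 1))*(-4) = ((210 + 597) - (64 + 4*sqrt(5)))*(-4) = (807 + (-64 - 4*sqrt(5)))*(-4) = (743 - 4*sqrt(5))*(-4) = -2972 + 16*sqrt(5)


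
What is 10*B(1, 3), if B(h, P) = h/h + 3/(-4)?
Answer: 5/2 ≈ 2.5000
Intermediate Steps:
B(h, P) = ¼ (B(h, P) = 1 + 3*(-¼) = 1 - ¾ = ¼)
10*B(1, 3) = 10*(¼) = 5/2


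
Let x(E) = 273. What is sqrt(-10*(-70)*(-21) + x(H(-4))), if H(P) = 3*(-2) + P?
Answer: 3*I*sqrt(1603) ≈ 120.11*I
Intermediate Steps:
H(P) = -6 + P
sqrt(-10*(-70)*(-21) + x(H(-4))) = sqrt(-10*(-70)*(-21) + 273) = sqrt(700*(-21) + 273) = sqrt(-14700 + 273) = sqrt(-14427) = 3*I*sqrt(1603)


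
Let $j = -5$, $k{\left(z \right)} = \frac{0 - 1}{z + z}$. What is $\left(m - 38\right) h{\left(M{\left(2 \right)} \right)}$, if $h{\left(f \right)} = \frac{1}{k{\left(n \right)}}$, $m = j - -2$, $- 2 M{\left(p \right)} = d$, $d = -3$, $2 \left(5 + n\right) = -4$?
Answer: $-574$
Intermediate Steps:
$n = -7$ ($n = -5 + \frac{1}{2} \left(-4\right) = -5 - 2 = -7$)
$k{\left(z \right)} = - \frac{1}{2 z}$
$M{\left(p \right)} = \frac{3}{2}$ ($M{\left(p \right)} = \left(- \frac{1}{2}\right) \left(-3\right) = \frac{3}{2}$)
$m = -3$ ($m = -5 - -2 = -5 + 2 = -3$)
$h{\left(f \right)} = 14$ ($h{\left(f \right)} = \frac{1}{\left(- \frac{1}{2}\right) \frac{1}{-7}} = \frac{1}{\left(- \frac{1}{2}\right) \left(- \frac{1}{7}\right)} = \frac{1}{\frac{1}{14}} = 14$)
$\left(m - 38\right) h{\left(M{\left(2 \right)} \right)} = \left(-3 - 38\right) 14 = \left(-41\right) 14 = -574$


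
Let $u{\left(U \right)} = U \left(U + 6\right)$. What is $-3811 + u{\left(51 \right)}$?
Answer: $-904$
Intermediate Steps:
$u{\left(U \right)} = U \left(6 + U\right)$
$-3811 + u{\left(51 \right)} = -3811 + 51 \left(6 + 51\right) = -3811 + 51 \cdot 57 = -3811 + 2907 = -904$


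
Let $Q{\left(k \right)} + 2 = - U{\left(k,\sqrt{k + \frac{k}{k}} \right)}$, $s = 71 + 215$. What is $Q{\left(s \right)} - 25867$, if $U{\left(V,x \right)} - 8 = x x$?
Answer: $-26164$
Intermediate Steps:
$U{\left(V,x \right)} = 8 + x^{2}$ ($U{\left(V,x \right)} = 8 + x x = 8 + x^{2}$)
$s = 286$
$Q{\left(k \right)} = -11 - k$ ($Q{\left(k \right)} = -2 - \left(8 + \left(\sqrt{k + \frac{k}{k}}\right)^{2}\right) = -2 - \left(8 + \left(\sqrt{k + 1}\right)^{2}\right) = -2 - \left(8 + \left(\sqrt{1 + k}\right)^{2}\right) = -2 - \left(8 + \left(1 + k\right)\right) = -2 - \left(9 + k\right) = -11 - k$)
$Q{\left(s \right)} - 25867 = \left(-11 - 286\right) - 25867 = -297 - 25867 = -26164$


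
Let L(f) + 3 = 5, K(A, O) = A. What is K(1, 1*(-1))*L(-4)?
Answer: 2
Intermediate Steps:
L(f) = 2 (L(f) = -3 + 5 = 2)
K(1, 1*(-1))*L(-4) = 1*2 = 2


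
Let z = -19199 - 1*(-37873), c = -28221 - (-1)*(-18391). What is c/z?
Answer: -23306/9337 ≈ -2.4961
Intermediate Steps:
c = -46612 (c = -28221 - 1*18391 = -28221 - 18391 = -46612)
z = 18674 (z = -19199 + 37873 = 18674)
c/z = -46612/18674 = -46612*1/18674 = -23306/9337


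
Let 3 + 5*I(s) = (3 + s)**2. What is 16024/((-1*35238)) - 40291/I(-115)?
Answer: -3649914137/220959879 ≈ -16.518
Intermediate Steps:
I(s) = -3/5 + (3 + s)**2/5
16024/((-1*35238)) - 40291/I(-115) = 16024/((-1*35238)) - 40291/(-3/5 + (3 - 115)**2/5) = 16024/(-35238) - 40291/(-3/5 + (1/5)*(-112)**2) = 16024*(-1/35238) - 40291/(-3/5 + (1/5)*12544) = -8012/17619 - 40291/(-3/5 + 12544/5) = -8012/17619 - 40291/12541/5 = -8012/17619 - 40291*5/12541 = -8012/17619 - 201455/12541 = -3649914137/220959879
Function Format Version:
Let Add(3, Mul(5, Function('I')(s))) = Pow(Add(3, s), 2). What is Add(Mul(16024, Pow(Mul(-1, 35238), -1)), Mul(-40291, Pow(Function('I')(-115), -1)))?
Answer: Rational(-3649914137, 220959879) ≈ -16.518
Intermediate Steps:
Function('I')(s) = Add(Rational(-3, 5), Mul(Rational(1, 5), Pow(Add(3, s), 2)))
Add(Mul(16024, Pow(Mul(-1, 35238), -1)), Mul(-40291, Pow(Function('I')(-115), -1))) = Add(Mul(16024, Pow(Mul(-1, 35238), -1)), Mul(-40291, Pow(Add(Rational(-3, 5), Mul(Rational(1, 5), Pow(Add(3, -115), 2))), -1))) = Add(Mul(16024, Pow(-35238, -1)), Mul(-40291, Pow(Add(Rational(-3, 5), Mul(Rational(1, 5), Pow(-112, 2))), -1))) = Add(Mul(16024, Rational(-1, 35238)), Mul(-40291, Pow(Add(Rational(-3, 5), Mul(Rational(1, 5), 12544)), -1))) = Add(Rational(-8012, 17619), Mul(-40291, Pow(Add(Rational(-3, 5), Rational(12544, 5)), -1))) = Add(Rational(-8012, 17619), Mul(-40291, Pow(Rational(12541, 5), -1))) = Add(Rational(-8012, 17619), Mul(-40291, Rational(5, 12541))) = Add(Rational(-8012, 17619), Rational(-201455, 12541)) = Rational(-3649914137, 220959879)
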